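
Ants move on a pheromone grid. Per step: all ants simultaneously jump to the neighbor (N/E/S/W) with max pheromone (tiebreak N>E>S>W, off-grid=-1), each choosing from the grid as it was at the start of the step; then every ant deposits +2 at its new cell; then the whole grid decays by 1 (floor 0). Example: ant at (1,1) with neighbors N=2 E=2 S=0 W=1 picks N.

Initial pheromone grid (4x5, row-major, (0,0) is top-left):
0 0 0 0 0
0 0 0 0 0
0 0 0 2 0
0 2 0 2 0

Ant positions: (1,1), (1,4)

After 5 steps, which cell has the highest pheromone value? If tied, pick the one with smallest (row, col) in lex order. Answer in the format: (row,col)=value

Answer: (0,3)=3

Derivation:
Step 1: ant0:(1,1)->N->(0,1) | ant1:(1,4)->N->(0,4)
  grid max=1 at (0,1)
Step 2: ant0:(0,1)->E->(0,2) | ant1:(0,4)->S->(1,4)
  grid max=1 at (0,2)
Step 3: ant0:(0,2)->E->(0,3) | ant1:(1,4)->N->(0,4)
  grid max=1 at (0,3)
Step 4: ant0:(0,3)->E->(0,4) | ant1:(0,4)->W->(0,3)
  grid max=2 at (0,3)
Step 5: ant0:(0,4)->W->(0,3) | ant1:(0,3)->E->(0,4)
  grid max=3 at (0,3)
Final grid:
  0 0 0 3 3
  0 0 0 0 0
  0 0 0 0 0
  0 0 0 0 0
Max pheromone 3 at (0,3)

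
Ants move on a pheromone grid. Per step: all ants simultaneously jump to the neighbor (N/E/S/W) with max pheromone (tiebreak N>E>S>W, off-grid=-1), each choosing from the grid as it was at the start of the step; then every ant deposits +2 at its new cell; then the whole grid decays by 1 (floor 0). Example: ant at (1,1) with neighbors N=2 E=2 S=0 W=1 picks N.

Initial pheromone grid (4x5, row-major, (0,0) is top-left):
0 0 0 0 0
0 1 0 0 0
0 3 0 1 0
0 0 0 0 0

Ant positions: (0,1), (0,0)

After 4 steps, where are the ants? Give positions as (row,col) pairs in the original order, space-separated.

Step 1: ant0:(0,1)->S->(1,1) | ant1:(0,0)->E->(0,1)
  grid max=2 at (1,1)
Step 2: ant0:(1,1)->S->(2,1) | ant1:(0,1)->S->(1,1)
  grid max=3 at (1,1)
Step 3: ant0:(2,1)->N->(1,1) | ant1:(1,1)->S->(2,1)
  grid max=4 at (1,1)
Step 4: ant0:(1,1)->S->(2,1) | ant1:(2,1)->N->(1,1)
  grid max=5 at (1,1)

(2,1) (1,1)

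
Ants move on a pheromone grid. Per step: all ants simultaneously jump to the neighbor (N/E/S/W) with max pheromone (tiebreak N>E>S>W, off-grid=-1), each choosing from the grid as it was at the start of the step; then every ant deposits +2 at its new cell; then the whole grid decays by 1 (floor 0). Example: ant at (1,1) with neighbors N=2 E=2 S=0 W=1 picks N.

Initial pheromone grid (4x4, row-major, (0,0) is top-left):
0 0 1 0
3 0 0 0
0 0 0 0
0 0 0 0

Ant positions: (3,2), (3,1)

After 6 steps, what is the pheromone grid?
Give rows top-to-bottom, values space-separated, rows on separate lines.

After step 1: ants at (2,2),(2,1)
  0 0 0 0
  2 0 0 0
  0 1 1 0
  0 0 0 0
After step 2: ants at (2,1),(2,2)
  0 0 0 0
  1 0 0 0
  0 2 2 0
  0 0 0 0
After step 3: ants at (2,2),(2,1)
  0 0 0 0
  0 0 0 0
  0 3 3 0
  0 0 0 0
After step 4: ants at (2,1),(2,2)
  0 0 0 0
  0 0 0 0
  0 4 4 0
  0 0 0 0
After step 5: ants at (2,2),(2,1)
  0 0 0 0
  0 0 0 0
  0 5 5 0
  0 0 0 0
After step 6: ants at (2,1),(2,2)
  0 0 0 0
  0 0 0 0
  0 6 6 0
  0 0 0 0

0 0 0 0
0 0 0 0
0 6 6 0
0 0 0 0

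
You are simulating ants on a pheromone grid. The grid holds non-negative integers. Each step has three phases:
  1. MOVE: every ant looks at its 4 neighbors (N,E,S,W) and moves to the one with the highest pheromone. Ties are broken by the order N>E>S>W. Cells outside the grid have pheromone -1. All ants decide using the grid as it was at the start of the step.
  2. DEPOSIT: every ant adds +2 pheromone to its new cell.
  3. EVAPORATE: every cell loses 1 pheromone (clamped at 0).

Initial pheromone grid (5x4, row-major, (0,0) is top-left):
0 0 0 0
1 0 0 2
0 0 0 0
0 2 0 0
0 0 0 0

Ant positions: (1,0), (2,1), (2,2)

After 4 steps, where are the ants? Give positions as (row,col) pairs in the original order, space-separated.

Step 1: ant0:(1,0)->N->(0,0) | ant1:(2,1)->S->(3,1) | ant2:(2,2)->N->(1,2)
  grid max=3 at (3,1)
Step 2: ant0:(0,0)->E->(0,1) | ant1:(3,1)->N->(2,1) | ant2:(1,2)->E->(1,3)
  grid max=2 at (1,3)
Step 3: ant0:(0,1)->E->(0,2) | ant1:(2,1)->S->(3,1) | ant2:(1,3)->N->(0,3)
  grid max=3 at (3,1)
Step 4: ant0:(0,2)->E->(0,3) | ant1:(3,1)->N->(2,1) | ant2:(0,3)->S->(1,3)
  grid max=2 at (0,3)

(0,3) (2,1) (1,3)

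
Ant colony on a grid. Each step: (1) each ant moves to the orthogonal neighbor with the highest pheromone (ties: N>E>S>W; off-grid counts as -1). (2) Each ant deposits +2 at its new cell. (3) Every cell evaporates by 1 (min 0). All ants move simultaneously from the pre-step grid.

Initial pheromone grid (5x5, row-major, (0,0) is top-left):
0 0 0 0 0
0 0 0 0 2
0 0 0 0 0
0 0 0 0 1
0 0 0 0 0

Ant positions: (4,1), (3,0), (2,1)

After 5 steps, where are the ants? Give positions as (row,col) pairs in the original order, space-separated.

Step 1: ant0:(4,1)->N->(3,1) | ant1:(3,0)->N->(2,0) | ant2:(2,1)->N->(1,1)
  grid max=1 at (1,1)
Step 2: ant0:(3,1)->N->(2,1) | ant1:(2,0)->N->(1,0) | ant2:(1,1)->N->(0,1)
  grid max=1 at (0,1)
Step 3: ant0:(2,1)->N->(1,1) | ant1:(1,0)->N->(0,0) | ant2:(0,1)->E->(0,2)
  grid max=1 at (0,0)
Step 4: ant0:(1,1)->N->(0,1) | ant1:(0,0)->E->(0,1) | ant2:(0,2)->E->(0,3)
  grid max=3 at (0,1)
Step 5: ant0:(0,1)->E->(0,2) | ant1:(0,1)->E->(0,2) | ant2:(0,3)->E->(0,4)
  grid max=3 at (0,2)

(0,2) (0,2) (0,4)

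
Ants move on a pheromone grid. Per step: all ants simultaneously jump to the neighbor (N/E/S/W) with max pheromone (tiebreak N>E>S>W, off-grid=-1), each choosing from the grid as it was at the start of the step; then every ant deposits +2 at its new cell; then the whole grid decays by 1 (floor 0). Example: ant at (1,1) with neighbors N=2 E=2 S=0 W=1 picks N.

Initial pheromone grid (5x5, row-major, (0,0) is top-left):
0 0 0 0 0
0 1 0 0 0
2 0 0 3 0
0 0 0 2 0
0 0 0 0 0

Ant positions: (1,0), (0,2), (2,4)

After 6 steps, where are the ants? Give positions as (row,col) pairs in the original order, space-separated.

Step 1: ant0:(1,0)->S->(2,0) | ant1:(0,2)->E->(0,3) | ant2:(2,4)->W->(2,3)
  grid max=4 at (2,3)
Step 2: ant0:(2,0)->N->(1,0) | ant1:(0,3)->E->(0,4) | ant2:(2,3)->S->(3,3)
  grid max=3 at (2,3)
Step 3: ant0:(1,0)->S->(2,0) | ant1:(0,4)->S->(1,4) | ant2:(3,3)->N->(2,3)
  grid max=4 at (2,3)
Step 4: ant0:(2,0)->N->(1,0) | ant1:(1,4)->N->(0,4) | ant2:(2,3)->S->(3,3)
  grid max=3 at (2,3)
Step 5: ant0:(1,0)->S->(2,0) | ant1:(0,4)->S->(1,4) | ant2:(3,3)->N->(2,3)
  grid max=4 at (2,3)
Step 6: ant0:(2,0)->N->(1,0) | ant1:(1,4)->N->(0,4) | ant2:(2,3)->S->(3,3)
  grid max=3 at (2,3)

(1,0) (0,4) (3,3)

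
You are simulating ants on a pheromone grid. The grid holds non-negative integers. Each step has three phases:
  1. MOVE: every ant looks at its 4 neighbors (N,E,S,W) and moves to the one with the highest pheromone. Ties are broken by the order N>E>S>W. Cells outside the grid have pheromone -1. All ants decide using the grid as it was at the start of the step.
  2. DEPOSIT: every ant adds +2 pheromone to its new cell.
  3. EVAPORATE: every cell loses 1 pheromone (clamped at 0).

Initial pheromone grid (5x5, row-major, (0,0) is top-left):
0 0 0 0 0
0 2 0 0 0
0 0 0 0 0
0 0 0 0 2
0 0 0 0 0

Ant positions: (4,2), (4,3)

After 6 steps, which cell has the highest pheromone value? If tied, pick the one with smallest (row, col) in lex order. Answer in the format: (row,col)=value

Step 1: ant0:(4,2)->N->(3,2) | ant1:(4,3)->N->(3,3)
  grid max=1 at (1,1)
Step 2: ant0:(3,2)->E->(3,3) | ant1:(3,3)->E->(3,4)
  grid max=2 at (3,3)
Step 3: ant0:(3,3)->E->(3,4) | ant1:(3,4)->W->(3,3)
  grid max=3 at (3,3)
Step 4: ant0:(3,4)->W->(3,3) | ant1:(3,3)->E->(3,4)
  grid max=4 at (3,3)
Step 5: ant0:(3,3)->E->(3,4) | ant1:(3,4)->W->(3,3)
  grid max=5 at (3,3)
Step 6: ant0:(3,4)->W->(3,3) | ant1:(3,3)->E->(3,4)
  grid max=6 at (3,3)
Final grid:
  0 0 0 0 0
  0 0 0 0 0
  0 0 0 0 0
  0 0 0 6 6
  0 0 0 0 0
Max pheromone 6 at (3,3)

Answer: (3,3)=6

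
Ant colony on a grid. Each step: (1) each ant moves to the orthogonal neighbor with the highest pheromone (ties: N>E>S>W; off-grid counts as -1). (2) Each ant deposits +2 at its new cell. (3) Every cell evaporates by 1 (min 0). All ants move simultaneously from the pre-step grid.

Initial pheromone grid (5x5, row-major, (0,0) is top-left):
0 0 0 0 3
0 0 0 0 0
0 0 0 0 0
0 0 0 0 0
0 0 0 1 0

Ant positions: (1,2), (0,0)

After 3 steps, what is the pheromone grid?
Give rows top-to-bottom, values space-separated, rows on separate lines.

After step 1: ants at (0,2),(0,1)
  0 1 1 0 2
  0 0 0 0 0
  0 0 0 0 0
  0 0 0 0 0
  0 0 0 0 0
After step 2: ants at (0,1),(0,2)
  0 2 2 0 1
  0 0 0 0 0
  0 0 0 0 0
  0 0 0 0 0
  0 0 0 0 0
After step 3: ants at (0,2),(0,1)
  0 3 3 0 0
  0 0 0 0 0
  0 0 0 0 0
  0 0 0 0 0
  0 0 0 0 0

0 3 3 0 0
0 0 0 0 0
0 0 0 0 0
0 0 0 0 0
0 0 0 0 0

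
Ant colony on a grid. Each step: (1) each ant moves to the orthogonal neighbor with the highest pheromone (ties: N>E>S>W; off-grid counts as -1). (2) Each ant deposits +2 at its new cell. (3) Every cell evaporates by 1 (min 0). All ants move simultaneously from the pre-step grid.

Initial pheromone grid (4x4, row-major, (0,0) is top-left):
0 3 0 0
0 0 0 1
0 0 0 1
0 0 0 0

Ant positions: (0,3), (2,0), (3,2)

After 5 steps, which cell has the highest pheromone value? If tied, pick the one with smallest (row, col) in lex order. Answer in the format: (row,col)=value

Step 1: ant0:(0,3)->S->(1,3) | ant1:(2,0)->N->(1,0) | ant2:(3,2)->N->(2,2)
  grid max=2 at (0,1)
Step 2: ant0:(1,3)->N->(0,3) | ant1:(1,0)->N->(0,0) | ant2:(2,2)->N->(1,2)
  grid max=1 at (0,0)
Step 3: ant0:(0,3)->S->(1,3) | ant1:(0,0)->E->(0,1) | ant2:(1,2)->E->(1,3)
  grid max=4 at (1,3)
Step 4: ant0:(1,3)->N->(0,3) | ant1:(0,1)->E->(0,2) | ant2:(1,3)->N->(0,3)
  grid max=3 at (0,3)
Step 5: ant0:(0,3)->S->(1,3) | ant1:(0,2)->E->(0,3) | ant2:(0,3)->S->(1,3)
  grid max=6 at (1,3)
Final grid:
  0 0 0 4
  0 0 0 6
  0 0 0 0
  0 0 0 0
Max pheromone 6 at (1,3)

Answer: (1,3)=6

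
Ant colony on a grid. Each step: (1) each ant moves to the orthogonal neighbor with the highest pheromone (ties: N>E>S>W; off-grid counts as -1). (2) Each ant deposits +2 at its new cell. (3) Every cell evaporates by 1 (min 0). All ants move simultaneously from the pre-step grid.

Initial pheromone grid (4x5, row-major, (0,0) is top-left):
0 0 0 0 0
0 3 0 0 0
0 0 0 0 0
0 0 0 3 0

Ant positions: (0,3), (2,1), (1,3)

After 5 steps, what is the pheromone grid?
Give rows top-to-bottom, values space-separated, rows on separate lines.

After step 1: ants at (0,4),(1,1),(0,3)
  0 0 0 1 1
  0 4 0 0 0
  0 0 0 0 0
  0 0 0 2 0
After step 2: ants at (0,3),(0,1),(0,4)
  0 1 0 2 2
  0 3 0 0 0
  0 0 0 0 0
  0 0 0 1 0
After step 3: ants at (0,4),(1,1),(0,3)
  0 0 0 3 3
  0 4 0 0 0
  0 0 0 0 0
  0 0 0 0 0
After step 4: ants at (0,3),(0,1),(0,4)
  0 1 0 4 4
  0 3 0 0 0
  0 0 0 0 0
  0 0 0 0 0
After step 5: ants at (0,4),(1,1),(0,3)
  0 0 0 5 5
  0 4 0 0 0
  0 0 0 0 0
  0 0 0 0 0

0 0 0 5 5
0 4 0 0 0
0 0 0 0 0
0 0 0 0 0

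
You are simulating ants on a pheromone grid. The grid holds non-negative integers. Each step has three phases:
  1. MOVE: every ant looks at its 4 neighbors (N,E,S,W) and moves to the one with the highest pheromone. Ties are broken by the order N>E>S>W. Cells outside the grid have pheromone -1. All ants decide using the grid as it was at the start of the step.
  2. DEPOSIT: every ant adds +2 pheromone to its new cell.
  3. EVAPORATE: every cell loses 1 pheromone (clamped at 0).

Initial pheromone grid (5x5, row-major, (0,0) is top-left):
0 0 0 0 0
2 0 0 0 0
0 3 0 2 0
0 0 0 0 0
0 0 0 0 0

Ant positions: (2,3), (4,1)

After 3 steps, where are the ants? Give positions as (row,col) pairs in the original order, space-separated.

Step 1: ant0:(2,3)->N->(1,3) | ant1:(4,1)->N->(3,1)
  grid max=2 at (2,1)
Step 2: ant0:(1,3)->S->(2,3) | ant1:(3,1)->N->(2,1)
  grid max=3 at (2,1)
Step 3: ant0:(2,3)->N->(1,3) | ant1:(2,1)->N->(1,1)
  grid max=2 at (2,1)

(1,3) (1,1)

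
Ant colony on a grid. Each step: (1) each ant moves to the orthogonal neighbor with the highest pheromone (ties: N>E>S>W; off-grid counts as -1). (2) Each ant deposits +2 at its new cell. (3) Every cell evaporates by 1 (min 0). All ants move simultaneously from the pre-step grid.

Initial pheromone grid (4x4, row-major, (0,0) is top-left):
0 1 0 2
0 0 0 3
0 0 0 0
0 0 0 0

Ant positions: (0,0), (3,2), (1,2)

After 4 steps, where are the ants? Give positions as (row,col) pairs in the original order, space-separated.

Step 1: ant0:(0,0)->E->(0,1) | ant1:(3,2)->N->(2,2) | ant2:(1,2)->E->(1,3)
  grid max=4 at (1,3)
Step 2: ant0:(0,1)->E->(0,2) | ant1:(2,2)->N->(1,2) | ant2:(1,3)->N->(0,3)
  grid max=3 at (1,3)
Step 3: ant0:(0,2)->E->(0,3) | ant1:(1,2)->E->(1,3) | ant2:(0,3)->S->(1,3)
  grid max=6 at (1,3)
Step 4: ant0:(0,3)->S->(1,3) | ant1:(1,3)->N->(0,3) | ant2:(1,3)->N->(0,3)
  grid max=7 at (1,3)

(1,3) (0,3) (0,3)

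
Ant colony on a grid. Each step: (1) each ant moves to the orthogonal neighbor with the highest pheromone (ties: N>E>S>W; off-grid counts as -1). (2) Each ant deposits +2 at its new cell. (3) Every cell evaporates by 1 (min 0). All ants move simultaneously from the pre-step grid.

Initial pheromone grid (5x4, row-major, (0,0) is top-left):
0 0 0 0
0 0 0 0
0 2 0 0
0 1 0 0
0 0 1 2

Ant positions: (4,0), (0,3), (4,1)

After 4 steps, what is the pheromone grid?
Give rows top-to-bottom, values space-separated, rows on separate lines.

After step 1: ants at (3,0),(1,3),(3,1)
  0 0 0 0
  0 0 0 1
  0 1 0 0
  1 2 0 0
  0 0 0 1
After step 2: ants at (3,1),(0,3),(2,1)
  0 0 0 1
  0 0 0 0
  0 2 0 0
  0 3 0 0
  0 0 0 0
After step 3: ants at (2,1),(1,3),(3,1)
  0 0 0 0
  0 0 0 1
  0 3 0 0
  0 4 0 0
  0 0 0 0
After step 4: ants at (3,1),(0,3),(2,1)
  0 0 0 1
  0 0 0 0
  0 4 0 0
  0 5 0 0
  0 0 0 0

0 0 0 1
0 0 0 0
0 4 0 0
0 5 0 0
0 0 0 0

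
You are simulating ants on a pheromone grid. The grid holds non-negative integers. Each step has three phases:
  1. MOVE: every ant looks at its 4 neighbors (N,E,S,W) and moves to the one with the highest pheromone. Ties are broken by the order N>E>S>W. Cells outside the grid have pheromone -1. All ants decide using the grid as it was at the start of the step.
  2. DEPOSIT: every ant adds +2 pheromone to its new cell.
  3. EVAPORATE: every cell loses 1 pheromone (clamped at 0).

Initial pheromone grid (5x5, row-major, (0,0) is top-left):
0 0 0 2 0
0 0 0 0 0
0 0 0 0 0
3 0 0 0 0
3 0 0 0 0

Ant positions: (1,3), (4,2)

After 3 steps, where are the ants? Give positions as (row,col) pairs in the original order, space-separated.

Step 1: ant0:(1,3)->N->(0,3) | ant1:(4,2)->N->(3,2)
  grid max=3 at (0,3)
Step 2: ant0:(0,3)->E->(0,4) | ant1:(3,2)->N->(2,2)
  grid max=2 at (0,3)
Step 3: ant0:(0,4)->W->(0,3) | ant1:(2,2)->N->(1,2)
  grid max=3 at (0,3)

(0,3) (1,2)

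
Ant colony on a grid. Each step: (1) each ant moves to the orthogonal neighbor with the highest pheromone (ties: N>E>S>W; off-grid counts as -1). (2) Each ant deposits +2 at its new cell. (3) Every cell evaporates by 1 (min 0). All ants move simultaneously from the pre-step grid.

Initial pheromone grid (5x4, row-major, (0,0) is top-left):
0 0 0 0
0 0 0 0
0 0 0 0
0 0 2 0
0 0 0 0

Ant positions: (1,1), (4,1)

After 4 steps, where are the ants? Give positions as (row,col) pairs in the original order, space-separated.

Step 1: ant0:(1,1)->N->(0,1) | ant1:(4,1)->N->(3,1)
  grid max=1 at (0,1)
Step 2: ant0:(0,1)->E->(0,2) | ant1:(3,1)->E->(3,2)
  grid max=2 at (3,2)
Step 3: ant0:(0,2)->E->(0,3) | ant1:(3,2)->N->(2,2)
  grid max=1 at (0,3)
Step 4: ant0:(0,3)->S->(1,3) | ant1:(2,2)->S->(3,2)
  grid max=2 at (3,2)

(1,3) (3,2)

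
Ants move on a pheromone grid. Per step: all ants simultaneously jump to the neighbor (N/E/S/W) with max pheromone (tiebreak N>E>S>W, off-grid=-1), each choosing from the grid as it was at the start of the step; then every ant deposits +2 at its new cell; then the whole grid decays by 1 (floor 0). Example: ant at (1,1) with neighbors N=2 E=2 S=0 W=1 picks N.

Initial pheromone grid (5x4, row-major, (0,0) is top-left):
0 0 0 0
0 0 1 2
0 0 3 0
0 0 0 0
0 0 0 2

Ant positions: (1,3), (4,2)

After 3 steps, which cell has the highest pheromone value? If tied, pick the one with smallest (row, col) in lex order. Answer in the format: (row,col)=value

Answer: (4,3)=3

Derivation:
Step 1: ant0:(1,3)->W->(1,2) | ant1:(4,2)->E->(4,3)
  grid max=3 at (4,3)
Step 2: ant0:(1,2)->S->(2,2) | ant1:(4,3)->N->(3,3)
  grid max=3 at (2,2)
Step 3: ant0:(2,2)->N->(1,2) | ant1:(3,3)->S->(4,3)
  grid max=3 at (4,3)
Final grid:
  0 0 0 0
  0 0 2 0
  0 0 2 0
  0 0 0 0
  0 0 0 3
Max pheromone 3 at (4,3)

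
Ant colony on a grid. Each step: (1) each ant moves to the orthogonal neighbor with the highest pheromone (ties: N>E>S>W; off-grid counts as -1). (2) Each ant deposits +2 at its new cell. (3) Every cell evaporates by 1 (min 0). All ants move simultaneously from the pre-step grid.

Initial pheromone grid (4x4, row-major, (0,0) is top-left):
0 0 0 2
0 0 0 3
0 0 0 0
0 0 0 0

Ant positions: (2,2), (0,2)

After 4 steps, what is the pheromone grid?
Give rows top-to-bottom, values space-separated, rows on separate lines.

After step 1: ants at (1,2),(0,3)
  0 0 0 3
  0 0 1 2
  0 0 0 0
  0 0 0 0
After step 2: ants at (1,3),(1,3)
  0 0 0 2
  0 0 0 5
  0 0 0 0
  0 0 0 0
After step 3: ants at (0,3),(0,3)
  0 0 0 5
  0 0 0 4
  0 0 0 0
  0 0 0 0
After step 4: ants at (1,3),(1,3)
  0 0 0 4
  0 0 0 7
  0 0 0 0
  0 0 0 0

0 0 0 4
0 0 0 7
0 0 0 0
0 0 0 0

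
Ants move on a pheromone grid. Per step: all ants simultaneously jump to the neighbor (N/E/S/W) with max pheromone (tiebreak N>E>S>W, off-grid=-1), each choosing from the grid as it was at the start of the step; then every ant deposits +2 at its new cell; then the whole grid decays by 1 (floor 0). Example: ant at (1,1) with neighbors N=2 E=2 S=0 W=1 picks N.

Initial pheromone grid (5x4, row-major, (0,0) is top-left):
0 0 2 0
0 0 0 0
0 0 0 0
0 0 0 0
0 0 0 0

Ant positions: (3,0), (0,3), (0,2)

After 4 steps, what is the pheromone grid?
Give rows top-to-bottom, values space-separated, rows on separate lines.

After step 1: ants at (2,0),(0,2),(0,3)
  0 0 3 1
  0 0 0 0
  1 0 0 0
  0 0 0 0
  0 0 0 0
After step 2: ants at (1,0),(0,3),(0,2)
  0 0 4 2
  1 0 0 0
  0 0 0 0
  0 0 0 0
  0 0 0 0
After step 3: ants at (0,0),(0,2),(0,3)
  1 0 5 3
  0 0 0 0
  0 0 0 0
  0 0 0 0
  0 0 0 0
After step 4: ants at (0,1),(0,3),(0,2)
  0 1 6 4
  0 0 0 0
  0 0 0 0
  0 0 0 0
  0 0 0 0

0 1 6 4
0 0 0 0
0 0 0 0
0 0 0 0
0 0 0 0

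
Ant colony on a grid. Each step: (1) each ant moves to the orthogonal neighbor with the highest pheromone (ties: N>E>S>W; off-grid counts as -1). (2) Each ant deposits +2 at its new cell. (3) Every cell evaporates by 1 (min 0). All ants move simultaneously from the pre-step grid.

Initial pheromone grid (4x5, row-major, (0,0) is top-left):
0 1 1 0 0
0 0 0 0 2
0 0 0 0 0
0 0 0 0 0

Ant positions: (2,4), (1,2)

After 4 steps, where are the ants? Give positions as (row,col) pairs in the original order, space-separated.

Step 1: ant0:(2,4)->N->(1,4) | ant1:(1,2)->N->(0,2)
  grid max=3 at (1,4)
Step 2: ant0:(1,4)->N->(0,4) | ant1:(0,2)->E->(0,3)
  grid max=2 at (1,4)
Step 3: ant0:(0,4)->S->(1,4) | ant1:(0,3)->E->(0,4)
  grid max=3 at (1,4)
Step 4: ant0:(1,4)->N->(0,4) | ant1:(0,4)->S->(1,4)
  grid max=4 at (1,4)

(0,4) (1,4)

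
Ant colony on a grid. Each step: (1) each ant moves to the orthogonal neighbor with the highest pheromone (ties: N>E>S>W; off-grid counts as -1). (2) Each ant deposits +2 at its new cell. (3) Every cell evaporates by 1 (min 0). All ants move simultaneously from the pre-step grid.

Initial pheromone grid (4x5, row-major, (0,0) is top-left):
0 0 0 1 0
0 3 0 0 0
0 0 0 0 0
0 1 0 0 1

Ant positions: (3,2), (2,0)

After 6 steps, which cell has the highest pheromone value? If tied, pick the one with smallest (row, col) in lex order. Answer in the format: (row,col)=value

Answer: (1,1)=7

Derivation:
Step 1: ant0:(3,2)->W->(3,1) | ant1:(2,0)->N->(1,0)
  grid max=2 at (1,1)
Step 2: ant0:(3,1)->N->(2,1) | ant1:(1,0)->E->(1,1)
  grid max=3 at (1,1)
Step 3: ant0:(2,1)->N->(1,1) | ant1:(1,1)->S->(2,1)
  grid max=4 at (1,1)
Step 4: ant0:(1,1)->S->(2,1) | ant1:(2,1)->N->(1,1)
  grid max=5 at (1,1)
Step 5: ant0:(2,1)->N->(1,1) | ant1:(1,1)->S->(2,1)
  grid max=6 at (1,1)
Step 6: ant0:(1,1)->S->(2,1) | ant1:(2,1)->N->(1,1)
  grid max=7 at (1,1)
Final grid:
  0 0 0 0 0
  0 7 0 0 0
  0 5 0 0 0
  0 0 0 0 0
Max pheromone 7 at (1,1)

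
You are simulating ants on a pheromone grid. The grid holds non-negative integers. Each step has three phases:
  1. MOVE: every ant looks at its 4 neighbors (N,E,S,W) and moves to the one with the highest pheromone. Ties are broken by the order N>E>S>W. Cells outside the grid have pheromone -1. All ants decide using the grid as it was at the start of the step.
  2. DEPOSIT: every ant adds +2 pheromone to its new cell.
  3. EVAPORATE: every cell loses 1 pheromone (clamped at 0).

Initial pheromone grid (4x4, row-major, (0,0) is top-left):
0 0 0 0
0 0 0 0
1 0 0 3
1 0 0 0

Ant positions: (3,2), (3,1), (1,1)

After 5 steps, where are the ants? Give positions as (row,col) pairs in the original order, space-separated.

Step 1: ant0:(3,2)->N->(2,2) | ant1:(3,1)->W->(3,0) | ant2:(1,1)->N->(0,1)
  grid max=2 at (2,3)
Step 2: ant0:(2,2)->E->(2,3) | ant1:(3,0)->N->(2,0) | ant2:(0,1)->E->(0,2)
  grid max=3 at (2,3)
Step 3: ant0:(2,3)->N->(1,3) | ant1:(2,0)->S->(3,0) | ant2:(0,2)->E->(0,3)
  grid max=2 at (2,3)
Step 4: ant0:(1,3)->S->(2,3) | ant1:(3,0)->N->(2,0) | ant2:(0,3)->S->(1,3)
  grid max=3 at (2,3)
Step 5: ant0:(2,3)->N->(1,3) | ant1:(2,0)->S->(3,0) | ant2:(1,3)->S->(2,3)
  grid max=4 at (2,3)

(1,3) (3,0) (2,3)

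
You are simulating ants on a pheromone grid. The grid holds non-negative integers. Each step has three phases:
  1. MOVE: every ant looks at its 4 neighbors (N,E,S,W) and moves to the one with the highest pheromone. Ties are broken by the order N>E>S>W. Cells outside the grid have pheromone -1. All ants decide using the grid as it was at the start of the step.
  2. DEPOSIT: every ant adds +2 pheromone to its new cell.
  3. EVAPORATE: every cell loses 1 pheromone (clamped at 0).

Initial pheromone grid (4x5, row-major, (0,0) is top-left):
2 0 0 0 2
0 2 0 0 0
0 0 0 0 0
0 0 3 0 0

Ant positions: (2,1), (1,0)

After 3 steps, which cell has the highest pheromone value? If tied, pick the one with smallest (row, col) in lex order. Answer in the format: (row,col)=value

Step 1: ant0:(2,1)->N->(1,1) | ant1:(1,0)->N->(0,0)
  grid max=3 at (0,0)
Step 2: ant0:(1,1)->N->(0,1) | ant1:(0,0)->E->(0,1)
  grid max=3 at (0,1)
Step 3: ant0:(0,1)->S->(1,1) | ant1:(0,1)->S->(1,1)
  grid max=5 at (1,1)
Final grid:
  1 2 0 0 0
  0 5 0 0 0
  0 0 0 0 0
  0 0 0 0 0
Max pheromone 5 at (1,1)

Answer: (1,1)=5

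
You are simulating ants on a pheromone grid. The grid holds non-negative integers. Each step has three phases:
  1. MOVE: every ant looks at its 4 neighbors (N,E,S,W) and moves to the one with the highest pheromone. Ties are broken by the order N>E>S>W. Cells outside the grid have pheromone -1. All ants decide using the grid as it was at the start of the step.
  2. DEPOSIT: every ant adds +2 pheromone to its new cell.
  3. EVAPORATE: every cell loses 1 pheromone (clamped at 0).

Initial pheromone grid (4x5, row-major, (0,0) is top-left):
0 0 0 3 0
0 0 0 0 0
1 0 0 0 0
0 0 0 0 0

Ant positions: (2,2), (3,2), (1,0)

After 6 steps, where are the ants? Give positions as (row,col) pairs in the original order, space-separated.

Step 1: ant0:(2,2)->N->(1,2) | ant1:(3,2)->N->(2,2) | ant2:(1,0)->S->(2,0)
  grid max=2 at (0,3)
Step 2: ant0:(1,2)->S->(2,2) | ant1:(2,2)->N->(1,2) | ant2:(2,0)->N->(1,0)
  grid max=2 at (1,2)
Step 3: ant0:(2,2)->N->(1,2) | ant1:(1,2)->S->(2,2) | ant2:(1,0)->S->(2,0)
  grid max=3 at (1,2)
Step 4: ant0:(1,2)->S->(2,2) | ant1:(2,2)->N->(1,2) | ant2:(2,0)->N->(1,0)
  grid max=4 at (1,2)
Step 5: ant0:(2,2)->N->(1,2) | ant1:(1,2)->S->(2,2) | ant2:(1,0)->S->(2,0)
  grid max=5 at (1,2)
Step 6: ant0:(1,2)->S->(2,2) | ant1:(2,2)->N->(1,2) | ant2:(2,0)->N->(1,0)
  grid max=6 at (1,2)

(2,2) (1,2) (1,0)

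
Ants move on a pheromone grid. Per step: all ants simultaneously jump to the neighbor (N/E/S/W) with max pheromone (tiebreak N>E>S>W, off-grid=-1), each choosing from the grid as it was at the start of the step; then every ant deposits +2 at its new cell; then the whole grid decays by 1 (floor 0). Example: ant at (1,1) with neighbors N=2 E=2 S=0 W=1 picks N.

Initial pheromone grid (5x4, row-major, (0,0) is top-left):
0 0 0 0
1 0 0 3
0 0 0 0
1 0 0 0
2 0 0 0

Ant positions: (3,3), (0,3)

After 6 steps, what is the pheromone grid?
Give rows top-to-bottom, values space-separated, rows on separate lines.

After step 1: ants at (2,3),(1,3)
  0 0 0 0
  0 0 0 4
  0 0 0 1
  0 0 0 0
  1 0 0 0
After step 2: ants at (1,3),(2,3)
  0 0 0 0
  0 0 0 5
  0 0 0 2
  0 0 0 0
  0 0 0 0
After step 3: ants at (2,3),(1,3)
  0 0 0 0
  0 0 0 6
  0 0 0 3
  0 0 0 0
  0 0 0 0
After step 4: ants at (1,3),(2,3)
  0 0 0 0
  0 0 0 7
  0 0 0 4
  0 0 0 0
  0 0 0 0
After step 5: ants at (2,3),(1,3)
  0 0 0 0
  0 0 0 8
  0 0 0 5
  0 0 0 0
  0 0 0 0
After step 6: ants at (1,3),(2,3)
  0 0 0 0
  0 0 0 9
  0 0 0 6
  0 0 0 0
  0 0 0 0

0 0 0 0
0 0 0 9
0 0 0 6
0 0 0 0
0 0 0 0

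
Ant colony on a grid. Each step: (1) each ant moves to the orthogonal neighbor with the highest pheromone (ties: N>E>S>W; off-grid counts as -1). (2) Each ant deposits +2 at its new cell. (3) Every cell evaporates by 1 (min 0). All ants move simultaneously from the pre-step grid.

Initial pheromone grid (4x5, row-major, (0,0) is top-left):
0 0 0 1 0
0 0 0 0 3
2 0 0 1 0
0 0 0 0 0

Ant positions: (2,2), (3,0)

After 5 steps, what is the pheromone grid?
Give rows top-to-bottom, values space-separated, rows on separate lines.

After step 1: ants at (2,3),(2,0)
  0 0 0 0 0
  0 0 0 0 2
  3 0 0 2 0
  0 0 0 0 0
After step 2: ants at (1,3),(1,0)
  0 0 0 0 0
  1 0 0 1 1
  2 0 0 1 0
  0 0 0 0 0
After step 3: ants at (1,4),(2,0)
  0 0 0 0 0
  0 0 0 0 2
  3 0 0 0 0
  0 0 0 0 0
After step 4: ants at (0,4),(1,0)
  0 0 0 0 1
  1 0 0 0 1
  2 0 0 0 0
  0 0 0 0 0
After step 5: ants at (1,4),(2,0)
  0 0 0 0 0
  0 0 0 0 2
  3 0 0 0 0
  0 0 0 0 0

0 0 0 0 0
0 0 0 0 2
3 0 0 0 0
0 0 0 0 0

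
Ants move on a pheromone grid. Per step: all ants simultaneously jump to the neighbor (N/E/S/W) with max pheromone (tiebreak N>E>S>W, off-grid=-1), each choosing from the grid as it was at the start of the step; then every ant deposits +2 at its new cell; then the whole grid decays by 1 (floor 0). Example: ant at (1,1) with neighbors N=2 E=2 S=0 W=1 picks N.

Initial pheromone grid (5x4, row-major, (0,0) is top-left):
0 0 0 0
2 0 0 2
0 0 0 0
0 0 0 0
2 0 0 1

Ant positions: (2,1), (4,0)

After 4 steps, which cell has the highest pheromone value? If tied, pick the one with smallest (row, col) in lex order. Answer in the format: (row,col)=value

Step 1: ant0:(2,1)->N->(1,1) | ant1:(4,0)->N->(3,0)
  grid max=1 at (1,0)
Step 2: ant0:(1,1)->W->(1,0) | ant1:(3,0)->S->(4,0)
  grid max=2 at (1,0)
Step 3: ant0:(1,0)->N->(0,0) | ant1:(4,0)->N->(3,0)
  grid max=1 at (0,0)
Step 4: ant0:(0,0)->S->(1,0) | ant1:(3,0)->S->(4,0)
  grid max=2 at (1,0)
Final grid:
  0 0 0 0
  2 0 0 0
  0 0 0 0
  0 0 0 0
  2 0 0 0
Max pheromone 2 at (1,0)

Answer: (1,0)=2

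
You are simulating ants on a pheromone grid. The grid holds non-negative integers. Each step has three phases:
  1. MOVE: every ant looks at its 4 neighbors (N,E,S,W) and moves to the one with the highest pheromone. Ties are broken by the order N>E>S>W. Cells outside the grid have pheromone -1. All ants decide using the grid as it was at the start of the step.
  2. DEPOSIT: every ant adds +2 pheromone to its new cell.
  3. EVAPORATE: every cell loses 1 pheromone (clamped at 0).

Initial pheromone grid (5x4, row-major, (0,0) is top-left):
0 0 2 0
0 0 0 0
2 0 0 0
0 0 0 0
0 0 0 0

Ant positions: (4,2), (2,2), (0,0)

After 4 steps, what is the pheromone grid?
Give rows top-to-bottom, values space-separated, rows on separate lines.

After step 1: ants at (3,2),(1,2),(0,1)
  0 1 1 0
  0 0 1 0
  1 0 0 0
  0 0 1 0
  0 0 0 0
After step 2: ants at (2,2),(0,2),(0,2)
  0 0 4 0
  0 0 0 0
  0 0 1 0
  0 0 0 0
  0 0 0 0
After step 3: ants at (1,2),(0,3),(0,3)
  0 0 3 3
  0 0 1 0
  0 0 0 0
  0 0 0 0
  0 0 0 0
After step 4: ants at (0,2),(0,2),(0,2)
  0 0 8 2
  0 0 0 0
  0 0 0 0
  0 0 0 0
  0 0 0 0

0 0 8 2
0 0 0 0
0 0 0 0
0 0 0 0
0 0 0 0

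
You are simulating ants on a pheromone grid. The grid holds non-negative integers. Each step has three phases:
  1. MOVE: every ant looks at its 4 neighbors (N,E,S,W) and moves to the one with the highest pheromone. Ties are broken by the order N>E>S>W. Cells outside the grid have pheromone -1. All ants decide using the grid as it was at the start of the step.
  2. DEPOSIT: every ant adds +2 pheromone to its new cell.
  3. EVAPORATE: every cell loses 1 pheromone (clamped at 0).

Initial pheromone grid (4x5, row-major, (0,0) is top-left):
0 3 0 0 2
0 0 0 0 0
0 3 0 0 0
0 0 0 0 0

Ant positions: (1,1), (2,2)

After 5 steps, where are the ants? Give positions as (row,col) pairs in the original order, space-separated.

Step 1: ant0:(1,1)->N->(0,1) | ant1:(2,2)->W->(2,1)
  grid max=4 at (0,1)
Step 2: ant0:(0,1)->E->(0,2) | ant1:(2,1)->N->(1,1)
  grid max=3 at (0,1)
Step 3: ant0:(0,2)->W->(0,1) | ant1:(1,1)->N->(0,1)
  grid max=6 at (0,1)
Step 4: ant0:(0,1)->E->(0,2) | ant1:(0,1)->E->(0,2)
  grid max=5 at (0,1)
Step 5: ant0:(0,2)->W->(0,1) | ant1:(0,2)->W->(0,1)
  grid max=8 at (0,1)

(0,1) (0,1)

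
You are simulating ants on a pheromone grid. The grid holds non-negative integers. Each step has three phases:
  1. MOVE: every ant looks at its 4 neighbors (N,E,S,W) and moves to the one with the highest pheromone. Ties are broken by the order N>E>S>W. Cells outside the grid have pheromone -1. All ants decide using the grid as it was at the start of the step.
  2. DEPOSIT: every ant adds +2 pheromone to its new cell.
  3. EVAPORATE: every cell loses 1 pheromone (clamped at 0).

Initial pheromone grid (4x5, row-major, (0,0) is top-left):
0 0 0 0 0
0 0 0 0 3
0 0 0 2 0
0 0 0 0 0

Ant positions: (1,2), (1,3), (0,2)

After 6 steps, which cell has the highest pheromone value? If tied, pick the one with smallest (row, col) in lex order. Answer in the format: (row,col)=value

Step 1: ant0:(1,2)->N->(0,2) | ant1:(1,3)->E->(1,4) | ant2:(0,2)->E->(0,3)
  grid max=4 at (1,4)
Step 2: ant0:(0,2)->E->(0,3) | ant1:(1,4)->N->(0,4) | ant2:(0,3)->W->(0,2)
  grid max=3 at (1,4)
Step 3: ant0:(0,3)->W->(0,2) | ant1:(0,4)->S->(1,4) | ant2:(0,2)->E->(0,3)
  grid max=4 at (1,4)
Step 4: ant0:(0,2)->E->(0,3) | ant1:(1,4)->N->(0,4) | ant2:(0,3)->W->(0,2)
  grid max=4 at (0,2)
Step 5: ant0:(0,3)->W->(0,2) | ant1:(0,4)->W->(0,3) | ant2:(0,2)->E->(0,3)
  grid max=7 at (0,3)
Step 6: ant0:(0,2)->E->(0,3) | ant1:(0,3)->W->(0,2) | ant2:(0,3)->W->(0,2)
  grid max=8 at (0,2)
Final grid:
  0 0 8 8 0
  0 0 0 0 1
  0 0 0 0 0
  0 0 0 0 0
Max pheromone 8 at (0,2)

Answer: (0,2)=8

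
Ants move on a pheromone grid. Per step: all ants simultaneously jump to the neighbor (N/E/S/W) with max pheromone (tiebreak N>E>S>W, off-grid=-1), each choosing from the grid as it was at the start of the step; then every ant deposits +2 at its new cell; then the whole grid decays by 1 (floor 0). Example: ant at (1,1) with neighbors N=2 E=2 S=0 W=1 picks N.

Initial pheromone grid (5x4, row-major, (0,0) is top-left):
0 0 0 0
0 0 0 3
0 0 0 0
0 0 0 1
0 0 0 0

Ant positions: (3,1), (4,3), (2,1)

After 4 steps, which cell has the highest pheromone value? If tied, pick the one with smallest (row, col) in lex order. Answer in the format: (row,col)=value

Answer: (1,1)=4

Derivation:
Step 1: ant0:(3,1)->N->(2,1) | ant1:(4,3)->N->(3,3) | ant2:(2,1)->N->(1,1)
  grid max=2 at (1,3)
Step 2: ant0:(2,1)->N->(1,1) | ant1:(3,3)->N->(2,3) | ant2:(1,1)->S->(2,1)
  grid max=2 at (1,1)
Step 3: ant0:(1,1)->S->(2,1) | ant1:(2,3)->N->(1,3) | ant2:(2,1)->N->(1,1)
  grid max=3 at (1,1)
Step 4: ant0:(2,1)->N->(1,1) | ant1:(1,3)->N->(0,3) | ant2:(1,1)->S->(2,1)
  grid max=4 at (1,1)
Final grid:
  0 0 0 1
  0 4 0 1
  0 4 0 0
  0 0 0 0
  0 0 0 0
Max pheromone 4 at (1,1)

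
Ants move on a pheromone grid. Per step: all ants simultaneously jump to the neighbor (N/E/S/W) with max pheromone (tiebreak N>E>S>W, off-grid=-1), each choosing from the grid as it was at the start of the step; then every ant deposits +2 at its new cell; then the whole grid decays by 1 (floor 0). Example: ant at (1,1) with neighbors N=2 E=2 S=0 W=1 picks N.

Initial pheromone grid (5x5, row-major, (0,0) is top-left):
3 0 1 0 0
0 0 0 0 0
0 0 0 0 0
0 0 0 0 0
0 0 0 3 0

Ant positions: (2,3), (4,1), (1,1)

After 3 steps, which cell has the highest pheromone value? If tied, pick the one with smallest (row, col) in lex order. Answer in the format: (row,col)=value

Answer: (0,0)=2

Derivation:
Step 1: ant0:(2,3)->N->(1,3) | ant1:(4,1)->N->(3,1) | ant2:(1,1)->N->(0,1)
  grid max=2 at (0,0)
Step 2: ant0:(1,3)->N->(0,3) | ant1:(3,1)->N->(2,1) | ant2:(0,1)->W->(0,0)
  grid max=3 at (0,0)
Step 3: ant0:(0,3)->E->(0,4) | ant1:(2,1)->N->(1,1) | ant2:(0,0)->E->(0,1)
  grid max=2 at (0,0)
Final grid:
  2 1 0 0 1
  0 1 0 0 0
  0 0 0 0 0
  0 0 0 0 0
  0 0 0 0 0
Max pheromone 2 at (0,0)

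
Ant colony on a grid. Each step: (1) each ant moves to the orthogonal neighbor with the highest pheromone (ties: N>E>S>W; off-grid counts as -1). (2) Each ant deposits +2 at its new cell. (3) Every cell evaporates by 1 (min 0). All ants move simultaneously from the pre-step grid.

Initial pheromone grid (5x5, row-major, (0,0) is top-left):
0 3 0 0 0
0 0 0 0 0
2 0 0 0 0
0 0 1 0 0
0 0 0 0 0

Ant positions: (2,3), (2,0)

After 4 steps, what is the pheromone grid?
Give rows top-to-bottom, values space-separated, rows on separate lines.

After step 1: ants at (1,3),(1,0)
  0 2 0 0 0
  1 0 0 1 0
  1 0 0 0 0
  0 0 0 0 0
  0 0 0 0 0
After step 2: ants at (0,3),(2,0)
  0 1 0 1 0
  0 0 0 0 0
  2 0 0 0 0
  0 0 0 0 0
  0 0 0 0 0
After step 3: ants at (0,4),(1,0)
  0 0 0 0 1
  1 0 0 0 0
  1 0 0 0 0
  0 0 0 0 0
  0 0 0 0 0
After step 4: ants at (1,4),(2,0)
  0 0 0 0 0
  0 0 0 0 1
  2 0 0 0 0
  0 0 0 0 0
  0 0 0 0 0

0 0 0 0 0
0 0 0 0 1
2 0 0 0 0
0 0 0 0 0
0 0 0 0 0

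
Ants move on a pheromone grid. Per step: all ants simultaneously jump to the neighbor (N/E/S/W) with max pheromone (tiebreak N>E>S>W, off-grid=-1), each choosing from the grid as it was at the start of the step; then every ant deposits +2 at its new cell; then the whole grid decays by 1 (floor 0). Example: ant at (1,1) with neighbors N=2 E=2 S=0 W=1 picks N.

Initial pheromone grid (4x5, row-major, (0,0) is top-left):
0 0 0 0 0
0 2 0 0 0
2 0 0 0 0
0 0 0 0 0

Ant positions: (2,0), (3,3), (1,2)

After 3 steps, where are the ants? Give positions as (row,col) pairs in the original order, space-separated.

Step 1: ant0:(2,0)->N->(1,0) | ant1:(3,3)->N->(2,3) | ant2:(1,2)->W->(1,1)
  grid max=3 at (1,1)
Step 2: ant0:(1,0)->E->(1,1) | ant1:(2,3)->N->(1,3) | ant2:(1,1)->W->(1,0)
  grid max=4 at (1,1)
Step 3: ant0:(1,1)->W->(1,0) | ant1:(1,3)->N->(0,3) | ant2:(1,0)->E->(1,1)
  grid max=5 at (1,1)

(1,0) (0,3) (1,1)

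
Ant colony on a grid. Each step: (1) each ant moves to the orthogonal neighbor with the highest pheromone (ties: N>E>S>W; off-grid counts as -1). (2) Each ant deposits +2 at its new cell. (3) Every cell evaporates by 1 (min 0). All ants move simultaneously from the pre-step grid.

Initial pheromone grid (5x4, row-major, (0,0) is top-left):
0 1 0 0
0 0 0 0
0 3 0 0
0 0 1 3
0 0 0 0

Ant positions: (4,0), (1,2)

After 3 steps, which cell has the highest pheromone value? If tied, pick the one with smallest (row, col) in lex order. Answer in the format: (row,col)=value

Step 1: ant0:(4,0)->N->(3,0) | ant1:(1,2)->N->(0,2)
  grid max=2 at (2,1)
Step 2: ant0:(3,0)->N->(2,0) | ant1:(0,2)->E->(0,3)
  grid max=1 at (0,3)
Step 3: ant0:(2,0)->E->(2,1) | ant1:(0,3)->S->(1,3)
  grid max=2 at (2,1)
Final grid:
  0 0 0 0
  0 0 0 1
  0 2 0 0
  0 0 0 0
  0 0 0 0
Max pheromone 2 at (2,1)

Answer: (2,1)=2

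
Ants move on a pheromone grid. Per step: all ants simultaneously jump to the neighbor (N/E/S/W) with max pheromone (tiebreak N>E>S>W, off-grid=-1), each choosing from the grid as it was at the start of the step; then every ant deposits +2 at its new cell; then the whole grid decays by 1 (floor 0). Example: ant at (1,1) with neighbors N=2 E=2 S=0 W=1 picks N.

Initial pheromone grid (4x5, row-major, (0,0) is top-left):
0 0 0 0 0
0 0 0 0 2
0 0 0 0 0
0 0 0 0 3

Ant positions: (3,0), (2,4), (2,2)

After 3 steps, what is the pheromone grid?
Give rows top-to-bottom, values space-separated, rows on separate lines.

After step 1: ants at (2,0),(3,4),(1,2)
  0 0 0 0 0
  0 0 1 0 1
  1 0 0 0 0
  0 0 0 0 4
After step 2: ants at (1,0),(2,4),(0,2)
  0 0 1 0 0
  1 0 0 0 0
  0 0 0 0 1
  0 0 0 0 3
After step 3: ants at (0,0),(3,4),(0,3)
  1 0 0 1 0
  0 0 0 0 0
  0 0 0 0 0
  0 0 0 0 4

1 0 0 1 0
0 0 0 0 0
0 0 0 0 0
0 0 0 0 4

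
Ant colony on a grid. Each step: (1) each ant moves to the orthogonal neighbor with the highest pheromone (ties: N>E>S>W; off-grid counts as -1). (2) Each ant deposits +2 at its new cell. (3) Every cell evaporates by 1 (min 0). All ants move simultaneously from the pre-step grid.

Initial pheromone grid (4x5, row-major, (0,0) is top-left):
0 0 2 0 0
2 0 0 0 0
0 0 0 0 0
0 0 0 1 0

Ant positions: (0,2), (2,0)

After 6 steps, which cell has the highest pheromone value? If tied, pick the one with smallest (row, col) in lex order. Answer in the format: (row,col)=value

Step 1: ant0:(0,2)->E->(0,3) | ant1:(2,0)->N->(1,0)
  grid max=3 at (1,0)
Step 2: ant0:(0,3)->W->(0,2) | ant1:(1,0)->N->(0,0)
  grid max=2 at (0,2)
Step 3: ant0:(0,2)->E->(0,3) | ant1:(0,0)->S->(1,0)
  grid max=3 at (1,0)
Step 4: ant0:(0,3)->W->(0,2) | ant1:(1,0)->N->(0,0)
  grid max=2 at (0,2)
Step 5: ant0:(0,2)->E->(0,3) | ant1:(0,0)->S->(1,0)
  grid max=3 at (1,0)
Step 6: ant0:(0,3)->W->(0,2) | ant1:(1,0)->N->(0,0)
  grid max=2 at (0,2)
Final grid:
  1 0 2 0 0
  2 0 0 0 0
  0 0 0 0 0
  0 0 0 0 0
Max pheromone 2 at (0,2)

Answer: (0,2)=2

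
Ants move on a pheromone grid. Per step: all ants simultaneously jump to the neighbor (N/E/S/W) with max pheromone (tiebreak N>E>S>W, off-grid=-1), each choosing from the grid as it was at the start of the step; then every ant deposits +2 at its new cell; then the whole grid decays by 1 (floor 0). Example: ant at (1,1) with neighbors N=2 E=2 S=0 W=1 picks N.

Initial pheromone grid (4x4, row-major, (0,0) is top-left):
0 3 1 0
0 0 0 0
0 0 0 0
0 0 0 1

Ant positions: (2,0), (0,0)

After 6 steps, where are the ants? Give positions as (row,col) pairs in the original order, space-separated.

Step 1: ant0:(2,0)->N->(1,0) | ant1:(0,0)->E->(0,1)
  grid max=4 at (0,1)
Step 2: ant0:(1,0)->N->(0,0) | ant1:(0,1)->E->(0,2)
  grid max=3 at (0,1)
Step 3: ant0:(0,0)->E->(0,1) | ant1:(0,2)->W->(0,1)
  grid max=6 at (0,1)
Step 4: ant0:(0,1)->E->(0,2) | ant1:(0,1)->E->(0,2)
  grid max=5 at (0,1)
Step 5: ant0:(0,2)->W->(0,1) | ant1:(0,2)->W->(0,1)
  grid max=8 at (0,1)
Step 6: ant0:(0,1)->E->(0,2) | ant1:(0,1)->E->(0,2)
  grid max=7 at (0,1)

(0,2) (0,2)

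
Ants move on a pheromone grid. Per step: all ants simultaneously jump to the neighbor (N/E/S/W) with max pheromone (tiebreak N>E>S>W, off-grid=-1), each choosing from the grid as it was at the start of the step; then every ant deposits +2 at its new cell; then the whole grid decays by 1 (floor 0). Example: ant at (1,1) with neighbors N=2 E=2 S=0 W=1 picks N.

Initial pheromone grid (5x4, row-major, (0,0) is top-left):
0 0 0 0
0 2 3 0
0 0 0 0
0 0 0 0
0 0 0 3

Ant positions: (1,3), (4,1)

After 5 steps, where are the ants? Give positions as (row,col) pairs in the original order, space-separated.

Step 1: ant0:(1,3)->W->(1,2) | ant1:(4,1)->N->(3,1)
  grid max=4 at (1,2)
Step 2: ant0:(1,2)->W->(1,1) | ant1:(3,1)->N->(2,1)
  grid max=3 at (1,2)
Step 3: ant0:(1,1)->E->(1,2) | ant1:(2,1)->N->(1,1)
  grid max=4 at (1,2)
Step 4: ant0:(1,2)->W->(1,1) | ant1:(1,1)->E->(1,2)
  grid max=5 at (1,2)
Step 5: ant0:(1,1)->E->(1,2) | ant1:(1,2)->W->(1,1)
  grid max=6 at (1,2)

(1,2) (1,1)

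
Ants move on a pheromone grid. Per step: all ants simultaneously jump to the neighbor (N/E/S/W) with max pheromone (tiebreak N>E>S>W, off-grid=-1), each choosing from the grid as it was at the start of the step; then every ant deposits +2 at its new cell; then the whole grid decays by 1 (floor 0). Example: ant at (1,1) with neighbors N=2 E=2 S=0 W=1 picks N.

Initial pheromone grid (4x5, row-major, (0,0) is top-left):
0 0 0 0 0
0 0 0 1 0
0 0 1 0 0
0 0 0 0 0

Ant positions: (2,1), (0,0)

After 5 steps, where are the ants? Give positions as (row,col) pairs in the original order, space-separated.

Step 1: ant0:(2,1)->E->(2,2) | ant1:(0,0)->E->(0,1)
  grid max=2 at (2,2)
Step 2: ant0:(2,2)->N->(1,2) | ant1:(0,1)->E->(0,2)
  grid max=1 at (0,2)
Step 3: ant0:(1,2)->N->(0,2) | ant1:(0,2)->S->(1,2)
  grid max=2 at (0,2)
Step 4: ant0:(0,2)->S->(1,2) | ant1:(1,2)->N->(0,2)
  grid max=3 at (0,2)
Step 5: ant0:(1,2)->N->(0,2) | ant1:(0,2)->S->(1,2)
  grid max=4 at (0,2)

(0,2) (1,2)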